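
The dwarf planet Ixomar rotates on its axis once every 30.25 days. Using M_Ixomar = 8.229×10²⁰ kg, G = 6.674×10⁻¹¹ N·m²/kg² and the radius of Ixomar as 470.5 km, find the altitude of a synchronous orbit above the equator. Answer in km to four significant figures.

μ = GM = 6.674×10⁻¹¹ × 8.229×10²⁰ = 5.492×10¹⁰ m³/s².
T = 30.25 days = 2.614×10⁶ s.
A synchronous orbit has period T, so by Kepler's third law a = (μT²/4π²)^(1/3).
μT²/4π² = 5.492×10¹⁰ × (2.614×10⁶)² / 39.48 = 9.503×10²¹ m³.
a = 2.118×10⁷ m = 21181 km.
Altitude h = a − R = 21181 − 470.5 = 20711 km.

h_sync ≈ 20710 km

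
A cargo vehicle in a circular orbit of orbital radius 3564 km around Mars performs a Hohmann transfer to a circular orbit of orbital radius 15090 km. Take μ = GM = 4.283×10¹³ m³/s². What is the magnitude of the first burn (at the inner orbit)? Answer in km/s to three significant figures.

Δv ≈ 0.943 km/s

r₁ = 3564 km = 3.564×10⁶ m.
r₂ = 15090 km = 1.509×10⁷ m.
Transfer ellipse a_t = (r₁ + r₂)/2 = 9.327×10⁶ m.
At r₁: circular v_c1 = √(μ/r₁) = 3467 m/s; transfer-periapsis v_p = √[μ(2/r₁ − 1/a_t)] = 4409 m/s.
Δv₁ = v_p − v_c1 = 942.8 m/s.
= 0.9428 km/s.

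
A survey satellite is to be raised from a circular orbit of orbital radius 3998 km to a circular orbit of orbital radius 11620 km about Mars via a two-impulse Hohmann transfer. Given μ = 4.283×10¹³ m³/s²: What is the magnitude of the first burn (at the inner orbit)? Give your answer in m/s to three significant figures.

r₁ = 3998 km = 3.998×10⁶ m.
r₂ = 11620 km = 1.162×10⁷ m.
Transfer ellipse a_t = (r₁ + r₂)/2 = 7.809×10⁶ m.
At r₁: circular v_c1 = √(μ/r₁) = 3273 m/s; transfer-periapsis v_p = √[μ(2/r₁ − 1/a_t)] = 3993 m/s.
Δv₁ = v_p − v_c1 = 719.6 m/s.

Δv ≈ 720 m/s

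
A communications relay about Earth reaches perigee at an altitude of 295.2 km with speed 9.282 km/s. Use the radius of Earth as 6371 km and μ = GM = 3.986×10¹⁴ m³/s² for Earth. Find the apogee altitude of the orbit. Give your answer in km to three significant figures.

apogee altitude ≈ 10800 km

r_p = 6371 + 295.2 = 6666.2 km = 6.666×10⁶ m.
Specific energy ε = v²/2 − μ/r = -1.672×10⁷ J/kg, so a = −μ/(2ε) = 1.192×10⁷ m.
The apsides satisfy r_p + r_a = 2a, so the apogee radius is 2a − r_p = 1.718×10⁷ m = 17179 km.
Apogee altitude = 17179 − 6371 = 10808 km.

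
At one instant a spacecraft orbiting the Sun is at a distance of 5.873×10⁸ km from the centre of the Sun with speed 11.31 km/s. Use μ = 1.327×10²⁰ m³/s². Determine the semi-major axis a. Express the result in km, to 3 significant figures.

a ≈ 4.10×10⁸ km

r = 5.873×10¹¹ m.
Specific orbital energy ε = v²/2 − μ/r = (11310)²/2 − 1.327×10²⁰/5.873×10¹¹ = -1.620×10⁸ J/kg.
Since ε = −μ/(2a), a = −μ/(2ε) = 4.096×10¹¹ m = 4.0959×10⁸ km.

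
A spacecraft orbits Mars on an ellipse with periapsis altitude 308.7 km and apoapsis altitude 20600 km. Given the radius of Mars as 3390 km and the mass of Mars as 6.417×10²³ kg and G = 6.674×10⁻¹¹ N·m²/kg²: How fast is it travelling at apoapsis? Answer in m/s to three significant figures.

v ≈ 691 m/s

μ = GM = 6.674×10⁻¹¹ × 6.417×10²³ = 4.283×10¹³ m³/s².
r_p = 3390 + 308.7 = 3698.7 km = 3.6987×10⁶ m.
r_a = 3390 + 20600 = 23990 km = 2.3990×10⁷ m.
Semi-major axis a = (r_p + r_a)/2 = 13844 km = 1.384×10⁷ m.
Vis-viva: v² = μ(2/r − 1/a) = 4.283×10¹³ × (8.337×10⁻⁸ − 7.223×10⁻⁸) = 4.769×10⁵ m²/s².
v = 690.6 m/s.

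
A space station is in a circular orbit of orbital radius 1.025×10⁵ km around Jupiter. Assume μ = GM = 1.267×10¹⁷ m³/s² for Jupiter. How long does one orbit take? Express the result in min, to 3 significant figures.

r = 1.025×10⁵ km = 1.025×10⁸ m.
Kepler's third law: T = 2π√(r³/μ) = 2π√((1.025×10⁸)³ / 1.267×10¹⁷).
r³/μ = 8.500×10⁶ s², so T = 2π × 2.915×10³ = 1.832×10⁴ s.
Converting: 1.832×10⁴ s ÷ 60.00 = 305.3 min.

T ≈ 305 min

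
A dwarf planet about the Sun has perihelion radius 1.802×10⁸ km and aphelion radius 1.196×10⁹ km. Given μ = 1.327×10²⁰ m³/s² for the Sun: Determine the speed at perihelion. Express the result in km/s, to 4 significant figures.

Semi-major axis a = (r_p + r_a)/2 = 6.8810×10⁸ km = 6.881×10¹¹ m.
Vis-viva: v² = μ(2/r − 1/a) = 1.327×10²⁰ × (1.110×10⁻¹¹ − 1.453×10⁻¹²) = 1.280×10⁹ m²/s².
v = 35780 m/s = 35.78 km/s.

v ≈ 35.78 km/s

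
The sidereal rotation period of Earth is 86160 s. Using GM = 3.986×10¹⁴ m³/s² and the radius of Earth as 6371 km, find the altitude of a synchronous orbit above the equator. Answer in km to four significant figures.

h_sync ≈ 35790 km

A synchronous orbit has period T, so by Kepler's third law a = (μT²/4π²)^(1/3).
μT²/4π² = 3.986×10¹⁴ × (8.616×10⁴)² / 39.48 = 7.495×10²² m³.
a = 4.216×10⁷ m = 42163 km.
Altitude h = a − R = 42163 − 6371 = 35792 km.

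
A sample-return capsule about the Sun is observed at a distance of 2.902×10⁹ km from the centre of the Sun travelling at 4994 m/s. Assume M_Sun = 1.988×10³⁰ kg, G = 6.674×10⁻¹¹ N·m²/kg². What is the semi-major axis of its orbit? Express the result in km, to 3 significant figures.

a ≈ 2.00×10⁹ km

μ = GM = 6.674×10⁻¹¹ × 1.988×10³⁰ = 1.327×10²⁰ m³/s².
r = 2.902×10¹² m.
Specific orbital energy ε = v²/2 − μ/r = (4994)²/2 − 1.327×10²⁰/2.902×10¹² = -3.325×10⁷ J/kg.
Since ε = −μ/(2a), a = −μ/(2ε) = 1.995×10¹² m = 1.9952×10⁹ km.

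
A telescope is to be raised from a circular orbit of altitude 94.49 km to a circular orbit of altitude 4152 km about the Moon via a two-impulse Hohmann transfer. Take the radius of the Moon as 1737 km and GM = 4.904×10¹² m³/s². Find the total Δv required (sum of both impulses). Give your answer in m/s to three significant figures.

Δv_total ≈ 669 m/s

r₁ = 1737 + 94.49 = 1831.5 km = 1.8315×10⁶ m.
r₂ = 1737 + 4152 = 5889.0 km = 5.8890×10⁶ m.
Transfer ellipse a_t = (r₁ + r₂)/2 = 3.860×10⁶ m.
At r₁: circular v_c1 = √(μ/r₁) = 1636 m/s; transfer-perilune v_p = √[μ(2/r₁ − 1/a_t)] = 2021 m/s.
Δv₁ = v_p − v_c1 = 384.8 m/s.
At r₂: circular v_c2 = √(μ/r₂) = 912.5 m/s; transfer-apolune v_a = √[μ(2/r₂ − 1/a_t)] = 628.6 m/s.
Δv₂ = v_c2 − v_a = 284.0 m/s.
Total Δv = Δv₁ + Δv₂ = 668.7 m/s.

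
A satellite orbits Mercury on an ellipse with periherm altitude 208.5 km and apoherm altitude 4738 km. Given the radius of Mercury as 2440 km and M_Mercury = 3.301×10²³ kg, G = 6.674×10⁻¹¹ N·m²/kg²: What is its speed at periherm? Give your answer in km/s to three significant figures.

μ = GM = 6.674×10⁻¹¹ × 3.301×10²³ = 2.203×10¹³ m³/s².
r_p = 2440 + 208.5 = 2648.5 km = 2.6485×10⁶ m.
r_a = 2440 + 4738 = 7178.0 km = 7.1780×10⁶ m.
Semi-major axis a = (r_p + r_a)/2 = 4913.2 km = 4.913×10⁶ m.
Vis-viva: v² = μ(2/r − 1/a) = 2.203×10¹³ × (7.551×10⁻⁷ − 2.035×10⁻⁷) = 1.215×10⁷ m²/s².
v = 3486 m/s = 3.486 km/s.

v ≈ 3.49 km/s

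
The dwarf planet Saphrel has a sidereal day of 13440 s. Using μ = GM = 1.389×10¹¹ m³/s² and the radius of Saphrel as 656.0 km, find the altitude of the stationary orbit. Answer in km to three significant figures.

h_sync ≈ 204 km

A synchronous orbit has period T, so by Kepler's third law a = (μT²/4π²)^(1/3).
μT²/4π² = 1.389×10¹¹ × (1.344×10⁴)² / 39.48 = 6.355×10¹⁷ m³.
a = 8.598×10⁵ m = 859.77 km.
Altitude h = a − R = 859.77 − 656.0 = 203.77 km.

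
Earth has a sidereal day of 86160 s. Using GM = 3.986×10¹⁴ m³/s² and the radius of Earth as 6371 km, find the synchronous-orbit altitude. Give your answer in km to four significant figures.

h_sync ≈ 35790 km

A synchronous orbit has period T, so by Kepler's third law a = (μT²/4π²)^(1/3).
μT²/4π² = 3.986×10¹⁴ × (8.616×10⁴)² / 39.48 = 7.495×10²² m³.
a = 4.216×10⁷ m = 42163 km.
Altitude h = a − R = 42163 − 6371 = 35792 km.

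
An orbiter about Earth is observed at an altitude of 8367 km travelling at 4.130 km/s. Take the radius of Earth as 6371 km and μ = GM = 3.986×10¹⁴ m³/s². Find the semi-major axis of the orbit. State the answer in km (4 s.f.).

a ≈ 10760 km

r = 6371 + 8367 = 14738 km = 1.474×10⁷ m.
Specific orbital energy ε = v²/2 − μ/r = (4130)²/2 − 3.986×10¹⁴/1.474×10⁷ = -1.852×10⁷ J/kg.
Since ε = −μ/(2a), a = −μ/(2ε) = 1.076×10⁷ m = 10763 km.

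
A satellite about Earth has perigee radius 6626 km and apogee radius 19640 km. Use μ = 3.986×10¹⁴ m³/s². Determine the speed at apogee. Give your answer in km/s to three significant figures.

v ≈ 3.20 km/s

Semi-major axis a = (r_p + r_a)/2 = 13133 km = 1.313×10⁷ m.
Vis-viva: v² = μ(2/r − 1/a) = 3.986×10¹⁴ × (1.018×10⁻⁷ − 7.614×10⁻⁸) = 1.024×10⁷ m²/s².
v = 3200 m/s = 3.200 km/s.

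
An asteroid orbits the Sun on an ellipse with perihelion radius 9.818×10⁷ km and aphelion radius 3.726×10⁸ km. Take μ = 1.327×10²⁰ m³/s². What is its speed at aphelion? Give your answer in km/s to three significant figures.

v ≈ 12.2 km/s

Semi-major axis a = (r_p + r_a)/2 = 2.3539×10⁸ km = 2.354×10¹¹ m.
Vis-viva: v² = μ(2/r − 1/a) = 1.327×10²⁰ × (5.368×10⁻¹² − 4.248×10⁻¹²) = 1.485×10⁸ m²/s².
v = 12190 m/s = 12.19 km/s.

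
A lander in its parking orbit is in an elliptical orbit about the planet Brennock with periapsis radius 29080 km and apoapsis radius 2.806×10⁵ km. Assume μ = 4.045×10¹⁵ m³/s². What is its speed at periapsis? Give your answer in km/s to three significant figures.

v ≈ 15.9 km/s

Semi-major axis a = (r_p + r_a)/2 = 1.5484×10⁵ km = 1.548×10⁸ m.
Vis-viva: v² = μ(2/r − 1/a) = 4.045×10¹⁵ × (6.878×10⁻⁸ − 6.458×10⁻⁹) = 2.521×10⁸ m²/s².
v = 15880 m/s = 15.88 km/s.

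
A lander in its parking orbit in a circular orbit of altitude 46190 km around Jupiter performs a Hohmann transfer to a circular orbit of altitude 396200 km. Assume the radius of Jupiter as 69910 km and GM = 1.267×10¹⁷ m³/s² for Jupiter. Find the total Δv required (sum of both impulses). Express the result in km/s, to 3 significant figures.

r₁ = 69910 + 46190 = 116100 km = 1.1610×10⁸ m.
r₂ = 69910 + 396200 = 466110 km = 4.6611×10⁸ m.
Transfer ellipse a_t = (r₁ + r₂)/2 = 2.911×10⁸ m.
At r₁: circular v_c1 = √(μ/r₁) = 33030 m/s; transfer-perijove v_p = √[μ(2/r₁ − 1/a_t)] = 41800 m/s.
Δv₁ = v_p − v_c1 = 8767 m/s.
At r₂: circular v_c2 = √(μ/r₂) = 16490 m/s; transfer-apojove v_a = √[μ(2/r₂ − 1/a_t)] = 10410 m/s.
Δv₂ = v_c2 − v_a = 6075 m/s.
Total Δv = Δv₁ + Δv₂ = 14840 m/s = 14.84 km/s.

Δv_total ≈ 14.8 km/s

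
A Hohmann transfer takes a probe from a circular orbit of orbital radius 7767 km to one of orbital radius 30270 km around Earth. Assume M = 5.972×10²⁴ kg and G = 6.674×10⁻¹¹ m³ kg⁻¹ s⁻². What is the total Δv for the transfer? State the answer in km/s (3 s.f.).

Δv_total ≈ 3.18 km/s

μ = GM = 6.674×10⁻¹¹ × 5.972×10²⁴ = 3.986×10¹⁴ m³/s².
r₁ = 7767 km = 7.767×10⁶ m.
r₂ = 30270 km = 3.027×10⁷ m.
Transfer ellipse a_t = (r₁ + r₂)/2 = 1.902×10⁷ m.
At r₁: circular v_c1 = √(μ/r₁) = 7164 m/s; transfer-perigee v_p = √[μ(2/r₁ − 1/a_t)] = 9037 m/s.
Δv₁ = v_p − v_c1 = 1874 m/s.
At r₂: circular v_c2 = √(μ/r₂) = 3629 m/s; transfer-apogee v_a = √[μ(2/r₂ − 1/a_t)] = 2319 m/s.
Δv₂ = v_c2 − v_a = 1310 m/s.
Total Δv = Δv₁ + Δv₂ = 3184 m/s = 3.184 km/s.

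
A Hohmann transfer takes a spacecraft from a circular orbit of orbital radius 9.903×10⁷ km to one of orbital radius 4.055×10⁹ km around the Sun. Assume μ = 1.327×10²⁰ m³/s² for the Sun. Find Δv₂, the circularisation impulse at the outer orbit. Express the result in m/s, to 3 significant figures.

Δv ≈ 4470 m/s

r₁ = 9.903×10⁷ km = 9.903×10¹⁰ m.
r₂ = 4.055×10⁹ km = 4.055×10¹² m.
Transfer ellipse a_t = (r₁ + r₂)/2 = 2.077×10¹² m.
At r₁: circular v_c1 = √(μ/r₁) = 36610 m/s; transfer-perihelion v_p = √[μ(2/r₁ − 1/a_t)] = 51150 m/s.
At r₂: circular v_c2 = √(μ/r₂) = 5721 m/s; transfer-aphelion v_a = √[μ(2/r₂ − 1/a_t)] = 1249 m/s.
Δv₂ = v_c2 − v_a = 4471 m/s.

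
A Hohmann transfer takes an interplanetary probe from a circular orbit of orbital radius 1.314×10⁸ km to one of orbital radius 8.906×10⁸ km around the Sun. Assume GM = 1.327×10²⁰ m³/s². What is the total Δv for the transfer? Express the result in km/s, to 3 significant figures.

Δv_total ≈ 16.2 km/s

r₁ = 1.314×10⁸ km = 1.314×10¹¹ m.
r₂ = 8.906×10⁸ km = 8.906×10¹¹ m.
Transfer ellipse a_t = (r₁ + r₂)/2 = 5.110×10¹¹ m.
At r₁: circular v_c1 = √(μ/r₁) = 31780 m/s; transfer-perihelion v_p = √[μ(2/r₁ − 1/a_t)] = 41950 m/s.
Δv₁ = v_p − v_c1 = 10170 m/s.
At r₂: circular v_c2 = √(μ/r₂) = 12210 m/s; transfer-aphelion v_a = √[μ(2/r₂ − 1/a_t)] = 6190 m/s.
Δv₂ = v_c2 − v_a = 6017 m/s.
Total Δv = Δv₁ + Δv₂ = 16190 m/s = 16.19 km/s.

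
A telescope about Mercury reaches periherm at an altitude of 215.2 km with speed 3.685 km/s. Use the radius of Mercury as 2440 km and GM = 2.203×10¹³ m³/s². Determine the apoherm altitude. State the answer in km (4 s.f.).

r_p = 2440 + 215.2 = 2655.2 km = 2.655×10⁶ m.
Specific energy ε = v²/2 − μ/r = -1.507×10⁶ J/kg, so a = −μ/(2ε) = 7.308×10⁶ m.
The apsides satisfy r_p + r_a = 2a, so the apoherm radius is 2a − r_p = 1.196×10⁷ m = 11960 km.
Apoherm altitude = 11960 − 2440 = 9520.2 km.

apoherm altitude ≈ 9520 km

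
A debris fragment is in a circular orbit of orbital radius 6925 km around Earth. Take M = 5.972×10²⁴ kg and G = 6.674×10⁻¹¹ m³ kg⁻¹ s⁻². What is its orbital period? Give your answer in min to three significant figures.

μ = GM = 6.674×10⁻¹¹ × 5.972×10²⁴ = 3.986×10¹⁴ m³/s².
r = 6925 km = 6.925×10⁶ m.
Kepler's third law: T = 2π√(r³/μ) = 2π√((6.925×10⁶)³ / 3.986×10¹⁴).
r³/μ = 8.332×10⁵ s², so T = 2π × 9.128×10² = 5.735×10³ s.
Converting: 5.735×10³ s ÷ 60.00 = 95.59 min.

T ≈ 95.6 min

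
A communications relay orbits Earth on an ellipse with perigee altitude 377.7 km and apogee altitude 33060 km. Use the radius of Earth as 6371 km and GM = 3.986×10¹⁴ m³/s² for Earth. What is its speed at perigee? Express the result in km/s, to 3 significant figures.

r_p = 6371 + 377.7 = 6748.7 km = 6.7487×10⁶ m.
r_a = 6371 + 33060 = 39431 km = 3.9431×10⁷ m.
Semi-major axis a = (r_p + r_a)/2 = 23090 km = 2.309×10⁷ m.
Vis-viva: v² = μ(2/r − 1/a) = 3.986×10¹⁴ × (2.964×10⁻⁷ − 4.331×10⁻⁸) = 1.009×10⁸ m²/s².
v = 10040 m/s = 10.04 km/s.

v ≈ 10.0 km/s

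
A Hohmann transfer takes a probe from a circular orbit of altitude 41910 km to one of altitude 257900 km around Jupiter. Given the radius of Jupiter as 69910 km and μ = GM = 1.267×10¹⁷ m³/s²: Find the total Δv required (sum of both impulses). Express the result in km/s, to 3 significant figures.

r₁ = 69910 + 41910 = 111820 km = 1.1182×10⁸ m.
r₂ = 69910 + 257900 = 327810 km = 3.2781×10⁸ m.
Transfer ellipse a_t = (r₁ + r₂)/2 = 2.198×10⁸ m.
At r₁: circular v_c1 = √(μ/r₁) = 33660 m/s; transfer-perijove v_p = √[μ(2/r₁ − 1/a_t)] = 41110 m/s.
Δv₁ = v_p − v_c1 = 7445 m/s.
At r₂: circular v_c2 = √(μ/r₂) = 19660 m/s; transfer-apojove v_a = √[μ(2/r₂ − 1/a_t)] = 14020 m/s.
Δv₂ = v_c2 − v_a = 5638 m/s.
Total Δv = Δv₁ + Δv₂ = 13080 m/s = 13.08 km/s.

Δv_total ≈ 13.1 km/s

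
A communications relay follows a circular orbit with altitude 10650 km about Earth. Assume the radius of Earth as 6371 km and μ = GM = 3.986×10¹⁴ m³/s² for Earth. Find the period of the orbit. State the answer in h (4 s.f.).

T ≈ 6.139 h

r = 6371 + 10650 = 17021 km = 1.7021×10⁷ m.
Kepler's third law: T = 2π√(r³/μ) = 2π√((1.702×10⁷)³ / 3.986×10¹⁴).
r³/μ = 1.237×10⁷ s², so T = 2π × 3.517×10³ = 2.210×10⁴ s.
Converting: 2.210×10⁴ s ÷ 3600 = 6.139 h.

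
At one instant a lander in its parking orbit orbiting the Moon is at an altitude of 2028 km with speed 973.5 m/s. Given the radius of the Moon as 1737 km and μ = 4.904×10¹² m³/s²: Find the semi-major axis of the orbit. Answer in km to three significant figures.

r = 1737 + 2028 = 3765.0 km = 3.765×10⁶ m.
Specific orbital energy ε = v²/2 − μ/r = (973.5)²/2 − 4.904×10¹²/3.765×10⁶ = -8.287×10⁵ J/kg.
Since ε = −μ/(2a), a = −μ/(2ε) = 2.959×10⁶ m = 2959.0 km.

a ≈ 2960 km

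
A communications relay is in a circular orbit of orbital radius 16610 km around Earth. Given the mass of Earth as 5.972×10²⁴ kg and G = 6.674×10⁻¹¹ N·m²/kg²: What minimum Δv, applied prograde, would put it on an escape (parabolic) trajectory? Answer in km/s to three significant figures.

Δv ≈ 2.03 km/s

μ = GM = 6.674×10⁻¹¹ × 5.972×10²⁴ = 3.986×10¹⁴ m³/s².
r = 16610 km = 1.661×10⁷ m.
Circular speed v_c = √(μ/r) = 4899 m/s.
Escape speed v_esc = √(2μ/r) = √2 × v_c = 6928 m/s.
Δv = v_esc − v_c = 2029 m/s = 2.029 km/s.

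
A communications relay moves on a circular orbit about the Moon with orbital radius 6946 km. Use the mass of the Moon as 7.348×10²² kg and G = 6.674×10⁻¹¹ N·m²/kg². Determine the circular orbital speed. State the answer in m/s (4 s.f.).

μ = GM = 6.674×10⁻¹¹ × 7.348×10²² = 4.904×10¹² m³/s².
r = 6946 km = 6.946×10⁶ m.
For a circular orbit v = √(μ/r) = √(4.904×10¹² / 6.946×10⁶) = √(7.060×10⁵) = 840.3 m/s.

v ≈ 840.3 m/s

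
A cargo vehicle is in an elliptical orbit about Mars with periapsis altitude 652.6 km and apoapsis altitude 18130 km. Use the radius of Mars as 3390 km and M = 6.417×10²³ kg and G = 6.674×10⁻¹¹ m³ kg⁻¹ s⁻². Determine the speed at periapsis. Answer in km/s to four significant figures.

μ = GM = 6.674×10⁻¹¹ × 6.417×10²³ = 4.283×10¹³ m³/s².
r_p = 3390 + 652.6 = 4042.6 km = 4.0426×10⁶ m.
r_a = 3390 + 18130 = 21520 km = 2.1520×10⁷ m.
Semi-major axis a = (r_p + r_a)/2 = 12781 km = 1.278×10⁷ m.
Vis-viva: v² = μ(2/r − 1/a) = 4.283×10¹³ × (4.947×10⁻⁷ − 7.824×10⁻⁸) = 1.784×10⁷ m²/s².
v = 4223 m/s = 4.223 km/s.

v ≈ 4.223 km/s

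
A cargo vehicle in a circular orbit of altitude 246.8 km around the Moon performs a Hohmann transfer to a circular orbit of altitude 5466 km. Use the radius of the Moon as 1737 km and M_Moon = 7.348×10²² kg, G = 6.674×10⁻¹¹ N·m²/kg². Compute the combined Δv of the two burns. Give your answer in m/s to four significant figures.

Δv_total ≈ 679.5 m/s

μ = GM = 6.674×10⁻¹¹ × 7.348×10²² = 4.904×10¹² m³/s².
r₁ = 1737 + 246.8 = 1983.8 km = 1.9838×10⁶ m.
r₂ = 1737 + 5466 = 7203.0 km = 7.2030×10⁶ m.
Transfer ellipse a_t = (r₁ + r₂)/2 = 4.593×10⁶ m.
At r₁: circular v_c1 = √(μ/r₁) = 1572 m/s; transfer-perilune v_p = √[μ(2/r₁ − 1/a_t)] = 1969 m/s.
Δv₁ = v_p − v_c1 = 396.6 m/s.
At r₂: circular v_c2 = √(μ/r₂) = 825.1 m/s; transfer-apolune v_a = √[μ(2/r₂ − 1/a_t)] = 542.3 m/s.
Δv₂ = v_c2 − v_a = 282.9 m/s.
Total Δv = Δv₁ + Δv₂ = 679.5 m/s.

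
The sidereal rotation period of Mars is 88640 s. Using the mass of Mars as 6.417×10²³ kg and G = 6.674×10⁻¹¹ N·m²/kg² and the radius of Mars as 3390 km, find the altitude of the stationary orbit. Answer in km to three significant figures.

μ = GM = 6.674×10⁻¹¹ × 6.417×10²³ = 4.283×10¹³ m³/s².
A synchronous orbit has period T, so by Kepler's third law a = (μT²/4π²)^(1/3).
μT²/4π² = 4.283×10¹³ × (8.864×10⁴)² / 39.48 = 8.524×10²¹ m³.
a = 2.043×10⁷ m = 20427 km.
Altitude h = a − R = 20427 − 3390 = 17037 km.

h_sync ≈ 17000 km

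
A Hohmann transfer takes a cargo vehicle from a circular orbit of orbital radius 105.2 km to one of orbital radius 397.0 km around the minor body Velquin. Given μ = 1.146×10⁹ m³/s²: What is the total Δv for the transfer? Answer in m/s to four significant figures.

Δv_total ≈ 45.82 m/s

r₁ = 105.2 km = 1.052×10⁵ m.
r₂ = 397.0 km = 3.970×10⁵ m.
Transfer ellipse a_t = (r₁ + r₂)/2 = 2.511×10⁵ m.
At r₁: circular v_c1 = √(μ/r₁) = 104.4 m/s; transfer-periapsis v_p = √[μ(2/r₁ − 1/a_t)] = 131.2 m/s.
Δv₁ = v_p − v_c1 = 26.86 m/s.
At r₂: circular v_c2 = √(μ/r₂) = 53.73 m/s; transfer-apoapsis v_a = √[μ(2/r₂ − 1/a_t)] = 34.78 m/s.
Δv₂ = v_c2 − v_a = 18.95 m/s.
Total Δv = Δv₁ + Δv₂ = 45.82 m/s.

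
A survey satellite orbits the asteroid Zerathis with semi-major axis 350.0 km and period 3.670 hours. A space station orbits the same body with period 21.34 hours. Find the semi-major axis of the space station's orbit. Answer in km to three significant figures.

Kepler's third law: a³ ∝ T², so a₂ = a₁ (T₂/T₁)^(2/3).
T₂/T₁ = 5.815, (T₂/T₁)^(2/3) = 3.234.
a₂ = 350.0 × 3.234 = 1132 km.

a₂ ≈ 1130 km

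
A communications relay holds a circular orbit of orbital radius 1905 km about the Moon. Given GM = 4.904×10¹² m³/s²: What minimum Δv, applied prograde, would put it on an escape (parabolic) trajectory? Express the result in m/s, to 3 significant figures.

Δv ≈ 665 m/s

r = 1905 km = 1.905×10⁶ m.
Circular speed v_c = √(μ/r) = 1604 m/s.
Escape speed v_esc = √(2μ/r) = √2 × v_c = 2269 m/s.
Δv = v_esc − v_c = 664.6 m/s.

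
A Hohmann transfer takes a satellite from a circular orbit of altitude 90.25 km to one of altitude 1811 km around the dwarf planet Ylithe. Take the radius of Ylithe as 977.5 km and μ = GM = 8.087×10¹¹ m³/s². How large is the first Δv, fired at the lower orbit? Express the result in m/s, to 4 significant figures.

Δv ≈ 176.3 m/s

r₁ = 977.5 + 90.25 = 1067.8 km = 1.0678×10⁶ m.
r₂ = 977.5 + 1811 = 2788.5 km = 2.7885×10⁶ m.
Transfer ellipse a_t = (r₁ + r₂)/2 = 1.928×10⁶ m.
At r₁: circular v_c1 = √(μ/r₁) = 870.3 m/s; transfer-periapsis v_p = √[μ(2/r₁ − 1/a_t)] = 1047 m/s.
Δv₁ = v_p − v_c1 = 176.3 m/s.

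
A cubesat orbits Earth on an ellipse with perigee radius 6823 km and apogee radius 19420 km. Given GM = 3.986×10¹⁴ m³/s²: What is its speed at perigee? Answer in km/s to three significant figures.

Semi-major axis a = (r_p + r_a)/2 = 13122 km = 1.312×10⁷ m.
Vis-viva: v² = μ(2/r − 1/a) = 3.986×10¹⁴ × (2.931×10⁻⁷ − 7.621×10⁻⁸) = 8.646×10⁷ m²/s².
v = 9299 m/s = 9.299 km/s.

v ≈ 9.30 km/s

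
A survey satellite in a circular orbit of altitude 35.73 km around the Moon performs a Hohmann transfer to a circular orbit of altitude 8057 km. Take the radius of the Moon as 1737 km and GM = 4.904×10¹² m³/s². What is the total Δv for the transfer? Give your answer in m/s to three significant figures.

r₁ = 1737 + 35.73 = 1772.7 km = 1.7727×10⁶ m.
r₂ = 1737 + 8057 = 9794.0 km = 9.7940×10⁶ m.
Transfer ellipse a_t = (r₁ + r₂)/2 = 5.783×10⁶ m.
At r₁: circular v_c1 = √(μ/r₁) = 1663 m/s; transfer-perilune v_p = √[μ(2/r₁ − 1/a_t)] = 2164 m/s.
Δv₁ = v_p − v_c1 = 501.2 m/s.
At r₂: circular v_c2 = √(μ/r₂) = 707.6 m/s; transfer-apolune v_a = √[μ(2/r₂ − 1/a_t)] = 391.8 m/s.
Δv₂ = v_c2 − v_a = 315.8 m/s.
Total Δv = Δv₁ + Δv₂ = 817.0 m/s.

Δv_total ≈ 817 m/s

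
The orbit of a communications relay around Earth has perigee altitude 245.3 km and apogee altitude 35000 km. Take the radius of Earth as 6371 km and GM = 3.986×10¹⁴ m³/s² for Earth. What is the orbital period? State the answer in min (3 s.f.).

r_p = 6371 + 245.3 = 6616.3 km = 6.6163×10⁶ m.
r_a = 6371 + 35000 = 41371 km = 4.1371×10⁷ m.
Semi-major axis a = (r_p + r_a)/2 = (6616.3 + 41371)/2 = 23994 km = 2.399×10⁷ m.
By Kepler's third law T = 2π√(a³/μ) = 2π × 5.887×10³ = 3.699×10⁴ s.
= 616.5 min.

T ≈ 616 min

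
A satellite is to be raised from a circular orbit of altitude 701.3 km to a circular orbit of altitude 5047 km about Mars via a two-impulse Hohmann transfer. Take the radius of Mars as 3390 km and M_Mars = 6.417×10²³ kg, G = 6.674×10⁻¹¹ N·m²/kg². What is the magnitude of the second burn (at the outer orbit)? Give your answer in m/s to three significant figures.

μ = GM = 6.674×10⁻¹¹ × 6.417×10²³ = 4.283×10¹³ m³/s².
r₁ = 3390 + 701.3 = 4091.3 km = 4.0913×10⁶ m.
r₂ = 3390 + 5047 = 8437.0 km = 8.4370×10⁶ m.
Transfer ellipse a_t = (r₁ + r₂)/2 = 6.264×10⁶ m.
At r₁: circular v_c1 = √(μ/r₁) = 3235 m/s; transfer-periapsis v_p = √[μ(2/r₁ − 1/a_t)] = 3755 m/s.
At r₂: circular v_c2 = √(μ/r₂) = 2253 m/s; transfer-apoapsis v_a = √[μ(2/r₂ − 1/a_t)] = 1821 m/s.
Δv₂ = v_c2 − v_a = 432.2 m/s.

Δv ≈ 432 m/s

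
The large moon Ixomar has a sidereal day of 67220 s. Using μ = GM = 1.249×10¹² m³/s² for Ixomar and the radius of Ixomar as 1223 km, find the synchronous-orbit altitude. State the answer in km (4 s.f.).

A synchronous orbit has period T, so by Kepler's third law a = (μT²/4π²)^(1/3).
μT²/4π² = 1.249×10¹² × (6.722×10⁴)² / 39.48 = 1.430×10²⁰ m³.
a = 5.229×10⁶ m = 5228.8 km.
Altitude h = a − R = 5228.8 − 1223 = 4005.8 km.

h_sync ≈ 4006 km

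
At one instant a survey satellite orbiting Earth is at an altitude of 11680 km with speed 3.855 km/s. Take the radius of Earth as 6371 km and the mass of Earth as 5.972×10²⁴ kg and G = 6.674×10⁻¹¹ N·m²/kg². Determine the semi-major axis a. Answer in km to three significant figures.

a ≈ 13600 km

μ = GM = 6.674×10⁻¹¹ × 5.972×10²⁴ = 3.986×10¹⁴ m³/s².
r = 6371 + 11680 = 18051 km = 1.805×10⁷ m.
Vis-viva rearranged: 1/a = 2/r − v²/μ = 1.108×10⁻⁷ − 3.729×10⁻⁸ = 7.351×10⁻⁸ m⁻¹.
a = 1.360×10⁷ m = 13603 km.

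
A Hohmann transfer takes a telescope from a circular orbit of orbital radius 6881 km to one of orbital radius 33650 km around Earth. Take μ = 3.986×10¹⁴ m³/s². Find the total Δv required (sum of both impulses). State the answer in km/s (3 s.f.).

r₁ = 6881 km = 6.881×10⁶ m.
r₂ = 33650 km = 3.365×10⁷ m.
Transfer ellipse a_t = (r₁ + r₂)/2 = 2.027×10⁷ m.
At r₁: circular v_c1 = √(μ/r₁) = 7611 m/s; transfer-perigee v_p = √[μ(2/r₁ − 1/a_t)] = 9807 m/s.
Δv₁ = v_p − v_c1 = 2196 m/s.
At r₂: circular v_c2 = √(μ/r₂) = 3442 m/s; transfer-apogee v_a = √[μ(2/r₂ − 1/a_t)] = 2006 m/s.
Δv₂ = v_c2 − v_a = 1436 m/s.
Total Δv = Δv₁ + Δv₂ = 3633 m/s = 3.633 km/s.

Δv_total ≈ 3.63 km/s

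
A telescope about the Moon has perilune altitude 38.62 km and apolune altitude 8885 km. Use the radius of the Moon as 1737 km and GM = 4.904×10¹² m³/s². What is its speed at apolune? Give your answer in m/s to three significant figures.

r_p = 1737 + 38.62 = 1775.6 km = 1.7756×10⁶ m.
r_a = 1737 + 8885 = 10622 km = 1.0622×10⁷ m.
Semi-major axis a = (r_p + r_a)/2 = 6198.8 km = 6.199×10⁶ m.
Vis-viva: v² = μ(2/r − 1/a) = 4.904×10¹² × (1.883×10⁻⁷ − 1.613×10⁻⁷) = 1.322×10⁵ m²/s².
v = 363.7 m/s.

v ≈ 364 m/s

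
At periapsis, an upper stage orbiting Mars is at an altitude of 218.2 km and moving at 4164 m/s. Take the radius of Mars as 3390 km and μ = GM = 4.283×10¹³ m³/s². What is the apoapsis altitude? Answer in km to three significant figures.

r_p = 3390 + 218.2 = 3608.2 km = 3.608×10⁶ m.
Specific energy ε = v²/2 − μ/r = -3.201×10⁶ J/kg, so a = −μ/(2ε) = 6.691×10⁶ m.
The apsides satisfy r_p + r_a = 2a, so the apoapsis radius is 2a − r_p = 9.773×10⁶ m = 9773.1 km.
Apoapsis altitude = 9773.1 − 3390 = 6383.1 km.

apoapsis altitude ≈ 6380 km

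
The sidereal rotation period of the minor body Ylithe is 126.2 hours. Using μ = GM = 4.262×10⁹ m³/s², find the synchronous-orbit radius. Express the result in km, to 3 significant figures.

T = 126.2 hours = 4.543×10⁵ s.
A synchronous orbit has period T, so by Kepler's third law a = (μT²/4π²)^(1/3).
μT²/4π² = 4.262×10⁹ × (4.543×10⁵)² / 39.48 = 2.228×10¹⁹ m³.
a = 2.814×10⁶ m = 2814.0 km.

r_sync ≈ 2810 km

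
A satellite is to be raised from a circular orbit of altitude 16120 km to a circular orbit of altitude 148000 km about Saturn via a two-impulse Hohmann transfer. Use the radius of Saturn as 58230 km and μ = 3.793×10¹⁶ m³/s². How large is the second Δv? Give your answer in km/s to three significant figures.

r₁ = 58230 + 16120 = 74350 km = 7.4350×10⁷ m.
r₂ = 58230 + 148000 = 206230 km = 2.0623×10⁸ m.
Transfer ellipse a_t = (r₁ + r₂)/2 = 1.403×10⁸ m.
At r₁: circular v_c1 = √(μ/r₁) = 22590 m/s; transfer-perikrone v_p = √[μ(2/r₁ − 1/a_t)] = 27390 m/s.
At r₂: circular v_c2 = √(μ/r₂) = 13560 m/s; transfer-apokrone v_a = √[μ(2/r₂ − 1/a_t)] = 9873 m/s.
Δv₂ = v_c2 − v_a = 3689 m/s.
= 3.689 km/s.

Δv ≈ 3.69 km/s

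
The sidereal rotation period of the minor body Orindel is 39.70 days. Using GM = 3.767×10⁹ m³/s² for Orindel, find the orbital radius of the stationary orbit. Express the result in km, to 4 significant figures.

r_sync ≈ 10390 km

T = 39.70 days = 3.430×10⁶ s.
A synchronous orbit has period T, so by Kepler's third law a = (μT²/4π²)^(1/3).
μT²/4π² = 3.767×10⁹ × (3.430×10⁶)² / 39.48 = 1.123×10²¹ m³.
a = 1.039×10⁷ m = 10393 km.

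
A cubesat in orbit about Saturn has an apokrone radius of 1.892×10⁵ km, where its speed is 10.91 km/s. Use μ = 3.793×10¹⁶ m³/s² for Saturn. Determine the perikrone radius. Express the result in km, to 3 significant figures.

r_a = 1.892×10⁸ m.
Specific energy ε = v²/2 − μ/r = -1.410×10⁸ J/kg, so a = −μ/(2ε) = 1.345×10⁸ m.
The apsides satisfy r_p + r_a = 2a, so the perikrone radius is 2a − r_a = 7.988×10⁷ m = 79880 km.

perikrone radius ≈ 79900 km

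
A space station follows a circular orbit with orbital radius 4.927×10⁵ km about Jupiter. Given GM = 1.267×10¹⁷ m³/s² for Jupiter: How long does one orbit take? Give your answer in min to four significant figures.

r = 4.927×10⁵ km = 4.927×10⁸ m.
Kepler's third law: T = 2π√(r³/μ) = 2π√((4.927×10⁸)³ / 1.267×10¹⁷).
r³/μ = 9.440×10⁸ s², so T = 2π × 3.072×10⁴ = 1.930×10⁵ s.
Converting: 1.930×10⁵ s ÷ 60.00 = 3217 min.

T ≈ 3217 min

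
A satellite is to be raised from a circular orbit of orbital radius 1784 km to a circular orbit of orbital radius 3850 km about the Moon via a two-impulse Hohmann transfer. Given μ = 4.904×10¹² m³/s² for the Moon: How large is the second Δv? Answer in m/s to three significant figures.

r₁ = 1784 km = 1.784×10⁶ m.
r₂ = 3850 km = 3.850×10⁶ m.
Transfer ellipse a_t = (r₁ + r₂)/2 = 2.817×10⁶ m.
At r₁: circular v_c1 = √(μ/r₁) = 1658 m/s; transfer-perilune v_p = √[μ(2/r₁ − 1/a_t)] = 1938 m/s.
At r₂: circular v_c2 = √(μ/r₂) = 1129 m/s; transfer-apolune v_a = √[μ(2/r₂ − 1/a_t)] = 898.1 m/s.
Δv₂ = v_c2 − v_a = 230.5 m/s.

Δv ≈ 230 m/s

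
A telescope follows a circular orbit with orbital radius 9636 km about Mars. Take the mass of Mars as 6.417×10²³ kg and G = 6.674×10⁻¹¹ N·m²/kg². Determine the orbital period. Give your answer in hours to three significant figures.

T ≈ 7.98 hours

μ = GM = 6.674×10⁻¹¹ × 6.417×10²³ = 4.283×10¹³ m³/s².
r = 9636 km = 9.636×10⁶ m.
Kepler's third law: T = 2π√(r³/μ) = 2π√((9.636×10⁶)³ / 4.283×10¹³).
r³/μ = 2.089×10⁷ s², so T = 2π × 4.571×10³ = 2.872×10⁴ s.
Converting: 2.872×10⁴ s ÷ 3600 = 7.977 hours.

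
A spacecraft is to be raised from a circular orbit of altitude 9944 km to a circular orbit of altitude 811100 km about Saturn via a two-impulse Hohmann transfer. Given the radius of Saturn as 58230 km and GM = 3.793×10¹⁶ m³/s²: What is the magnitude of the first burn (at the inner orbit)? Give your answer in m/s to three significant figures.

Δv ≈ 8530 m/s

r₁ = 58230 + 9944 = 68174 km = 6.8174×10⁷ m.
r₂ = 58230 + 811100 = 869330 km = 8.6933×10⁸ m.
Transfer ellipse a_t = (r₁ + r₂)/2 = 4.688×10⁸ m.
At r₁: circular v_c1 = √(μ/r₁) = 23590 m/s; transfer-perikrone v_p = √[μ(2/r₁ − 1/a_t)] = 32120 m/s.
Δv₁ = v_p − v_c1 = 8535 m/s.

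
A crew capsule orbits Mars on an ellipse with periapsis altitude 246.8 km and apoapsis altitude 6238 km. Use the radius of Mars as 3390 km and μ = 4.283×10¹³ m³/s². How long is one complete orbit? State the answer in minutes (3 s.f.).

r_p = 3390 + 246.8 = 3636.8 km = 3.6368×10⁶ m.
r_a = 3390 + 6238 = 9628.0 km = 9.6280×10⁶ m.
Semi-major axis a = (r_p + r_a)/2 = (3636.8 + 9628.0)/2 = 6632.4 km = 6.632×10⁶ m.
By Kepler's third law T = 2π√(a³/μ) = 2π × 2.610×10³ = 1.640×10⁴ s.
= 273.3 minutes.

T ≈ 273 minutes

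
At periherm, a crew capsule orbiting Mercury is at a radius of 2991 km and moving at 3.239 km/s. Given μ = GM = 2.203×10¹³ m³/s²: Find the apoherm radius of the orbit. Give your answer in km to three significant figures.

apoherm radius ≈ 7400 km

r_p = 2.991×10⁶ m.
Specific energy ε = v²/2 − μ/r = -2.120×10⁶ J/kg, so a = −μ/(2ε) = 5.196×10⁶ m.
The apsides satisfy r_p + r_a = 2a, so the apoherm radius is 2a − r_p = 7.401×10⁶ m = 7401.2 km.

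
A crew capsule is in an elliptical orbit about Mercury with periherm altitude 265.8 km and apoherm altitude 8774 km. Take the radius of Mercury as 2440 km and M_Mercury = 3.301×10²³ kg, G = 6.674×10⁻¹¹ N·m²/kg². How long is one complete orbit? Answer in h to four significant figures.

μ = GM = 6.674×10⁻¹¹ × 3.301×10²³ = 2.203×10¹³ m³/s².
r_p = 2440 + 265.8 = 2705.8 km = 2.7058×10⁶ m.
r_a = 2440 + 8774 = 11214 km = 1.1214×10⁷ m.
Semi-major axis a = (r_p + r_a)/2 = (2705.8 + 11214)/2 = 6959.9 km = 6.960×10⁶ m.
By Kepler's third law T = 2π√(a³/μ) = 2π × 3.912×10³ = 2.458×10⁴ s.
= 6.828 h.

T ≈ 6.828 h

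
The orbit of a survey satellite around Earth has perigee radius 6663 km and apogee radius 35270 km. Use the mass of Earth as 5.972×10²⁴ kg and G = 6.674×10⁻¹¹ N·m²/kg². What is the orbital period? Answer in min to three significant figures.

T ≈ 504 min

μ = GM = 6.674×10⁻¹¹ × 5.972×10²⁴ = 3.986×10¹⁴ m³/s².
Semi-major axis a = (r_p + r_a)/2 = (6663.0 + 35270)/2 = 20966 km = 2.097×10⁷ m.
By Kepler's third law T = 2π√(a³/μ) = 2π × 4.809×10³ = 3.021×10⁴ s.
= 503.6 min.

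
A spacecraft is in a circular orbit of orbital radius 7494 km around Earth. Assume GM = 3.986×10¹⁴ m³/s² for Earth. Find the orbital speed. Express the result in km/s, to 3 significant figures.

v ≈ 7.29 km/s

r = 7494 km = 7.494×10⁶ m.
For a circular orbit v = √(μ/r) = √(3.986×10¹⁴ / 7.494×10⁶) = √(5.319×10⁷) = 7293 m/s.
That is 7.293 km/s.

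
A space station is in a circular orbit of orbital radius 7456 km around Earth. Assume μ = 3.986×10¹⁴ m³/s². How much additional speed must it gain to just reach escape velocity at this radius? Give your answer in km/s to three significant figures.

r = 7456 km = 7.456×10⁶ m.
Circular speed v_c = √(μ/r) = 7312 m/s.
Escape speed v_esc = √(2μ/r) = √2 × v_c = 10340 m/s.
Δv = v_esc − v_c = 3029 m/s = 3.029 km/s.

Δv ≈ 3.03 km/s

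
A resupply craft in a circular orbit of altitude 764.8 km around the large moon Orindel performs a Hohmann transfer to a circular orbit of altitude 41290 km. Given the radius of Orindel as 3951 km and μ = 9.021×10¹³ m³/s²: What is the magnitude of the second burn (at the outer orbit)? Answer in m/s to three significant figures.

Δv ≈ 799 m/s

r₁ = 3951 + 764.8 = 4715.8 km = 4.7158×10⁶ m.
r₂ = 3951 + 41290 = 45241 km = 4.5241×10⁷ m.
Transfer ellipse a_t = (r₁ + r₂)/2 = 2.498×10⁷ m.
At r₁: circular v_c1 = √(μ/r₁) = 4374 m/s; transfer-periapsis v_p = √[μ(2/r₁ − 1/a_t)] = 5886 m/s.
At r₂: circular v_c2 = √(μ/r₂) = 1412 m/s; transfer-apoapsis v_a = √[μ(2/r₂ − 1/a_t)] = 613.6 m/s.
Δv₂ = v_c2 − v_a = 798.5 m/s.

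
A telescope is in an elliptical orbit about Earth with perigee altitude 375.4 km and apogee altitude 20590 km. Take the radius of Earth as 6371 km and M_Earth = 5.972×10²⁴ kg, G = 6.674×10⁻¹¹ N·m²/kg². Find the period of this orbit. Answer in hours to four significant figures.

μ = GM = 6.674×10⁻¹¹ × 5.972×10²⁴ = 3.986×10¹⁴ m³/s².
r_p = 6371 + 375.4 = 6746.4 km = 6.7464×10⁶ m.
r_a = 6371 + 20590 = 26961 km = 2.6961×10⁷ m.
Semi-major axis a = (r_p + r_a)/2 = (6746.4 + 26961)/2 = 16854 km = 1.685×10⁷ m.
By Kepler's third law T = 2π√(a³/μ) = 2π × 3.466×10³ = 2.178×10⁴ s.
= 6.049 hours.

T ≈ 6.049 hours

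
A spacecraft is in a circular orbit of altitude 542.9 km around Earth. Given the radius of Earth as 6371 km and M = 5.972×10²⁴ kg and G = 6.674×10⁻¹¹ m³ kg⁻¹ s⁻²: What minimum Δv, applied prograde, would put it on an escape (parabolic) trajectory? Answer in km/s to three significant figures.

Δv ≈ 3.14 km/s

μ = GM = 6.674×10⁻¹¹ × 5.972×10²⁴ = 3.986×10¹⁴ m³/s².
r = 6371 + 542.9 = 6913.9 km = 6.9139×10⁶ m.
Circular speed v_c = √(μ/r) = 7593 m/s.
Escape speed v_esc = √(2μ/r) = √2 × v_c = 10740 m/s.
Δv = v_esc − v_c = 3145 m/s = 3.145 km/s.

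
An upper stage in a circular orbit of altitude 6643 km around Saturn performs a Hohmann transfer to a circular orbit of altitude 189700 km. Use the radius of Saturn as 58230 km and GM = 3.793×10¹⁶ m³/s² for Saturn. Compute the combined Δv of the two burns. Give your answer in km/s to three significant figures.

r₁ = 58230 + 6643 = 64873 km = 6.4873×10⁷ m.
r₂ = 58230 + 189700 = 247930 km = 2.4793×10⁸ m.
Transfer ellipse a_t = (r₁ + r₂)/2 = 1.564×10⁸ m.
At r₁: circular v_c1 = √(μ/r₁) = 24180 m/s; transfer-perikrone v_p = √[μ(2/r₁ − 1/a_t)] = 30440 m/s.
Δv₁ = v_p − v_c1 = 6264 m/s.
At r₂: circular v_c2 = √(μ/r₂) = 12370 m/s; transfer-apokrone v_a = √[μ(2/r₂ − 1/a_t)] = 7966 m/s.
Δv₂ = v_c2 − v_a = 4403 m/s.
Total Δv = Δv₁ + Δv₂ = 10670 m/s = 10.67 km/s.

Δv_total ≈ 10.7 km/s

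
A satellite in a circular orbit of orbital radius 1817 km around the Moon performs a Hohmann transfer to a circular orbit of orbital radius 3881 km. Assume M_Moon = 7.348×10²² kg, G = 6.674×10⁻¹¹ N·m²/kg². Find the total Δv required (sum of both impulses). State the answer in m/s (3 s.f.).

Δv_total ≈ 501 m/s

μ = GM = 6.674×10⁻¹¹ × 7.348×10²² = 4.904×10¹² m³/s².
r₁ = 1817 km = 1.817×10⁶ m.
r₂ = 3881 km = 3.881×10⁶ m.
Transfer ellipse a_t = (r₁ + r₂)/2 = 2.849×10⁶ m.
At r₁: circular v_c1 = √(μ/r₁) = 1643 m/s; transfer-perilune v_p = √[μ(2/r₁ − 1/a_t)] = 1917 m/s.
Δv₁ = v_p − v_c1 = 274.6 m/s.
At r₂: circular v_c2 = √(μ/r₂) = 1124 m/s; transfer-apolune v_a = √[μ(2/r₂ − 1/a_t)] = 897.7 m/s.
Δv₂ = v_c2 − v_a = 226.4 m/s.
Total Δv = Δv₁ + Δv₂ = 501.0 m/s.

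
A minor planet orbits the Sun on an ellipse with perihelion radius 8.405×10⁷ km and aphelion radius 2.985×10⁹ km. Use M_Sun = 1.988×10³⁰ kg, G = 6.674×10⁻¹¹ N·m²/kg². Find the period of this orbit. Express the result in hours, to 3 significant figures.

T ≈ 288000 hours

μ = GM = 6.674×10⁻¹¹ × 1.988×10³⁰ = 1.327×10²⁰ m³/s².
Semi-major axis a = (r_p + r_a)/2 = (8.4050×10⁷ + 2.9850×10⁹)/2 = 1.5345×10⁹ km = 1.535×10¹² m.
By Kepler's third law T = 2π√(a³/μ) = 2π × 1.650×10⁸ = 1.037×10⁹ s.
= 2.880×10⁵ hours.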